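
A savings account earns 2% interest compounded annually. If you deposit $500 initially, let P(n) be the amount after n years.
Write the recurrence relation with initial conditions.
Each year the balance grows by 2%, i.e. is multiplied by 1 + 2/100 = 1.02, so P(n) = 1.02 × P(n-1). The initial deposit gives P(0) = 500.
Unrolling gives the closed form P(n) = 500 × (1.02)ⁿ.

P(n) = 1.02 × P(n-1), P(0) = 500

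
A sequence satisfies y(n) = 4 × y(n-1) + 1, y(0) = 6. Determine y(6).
Computing step by step:
y(0) = 6
y(1) = 4 × 6 + 1 = 25
y(2) = 4 × 25 + 1 = 101
y(3) = 4 × 101 + 1 = 405
y(4) = 4 × 405 + 1 = 1621
y(5) = 4 × 1621 + 1 = 6485
y(6) = 4 × 6485 + 1 = 25941

25941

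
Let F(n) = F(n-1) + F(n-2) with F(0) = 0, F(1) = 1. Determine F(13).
Computing the sequence terms:
0, 1, 1, 2, 3, 5, 8, 13, 21, 34, 55, 89, 144, 233

233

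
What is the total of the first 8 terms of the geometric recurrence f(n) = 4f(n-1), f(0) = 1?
Computing the sequence terms: 1, 4, 16, 64, 256, 1024, 4096, 16384
Adding these values together:

21845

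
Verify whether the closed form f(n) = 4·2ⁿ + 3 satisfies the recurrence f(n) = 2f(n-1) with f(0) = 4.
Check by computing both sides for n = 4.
From the recurrence with f(0) = 4:
  f(0) = 4, f(1) = 8, f(2) = 16, f(3) = 32, f(4) = 64
  so the recurrence gives f(4) = 64.
From the proposed closed form f(n) = 4·2ⁿ + 3:
  f(4) = 67.
The recurrence gives 64 but the closed form gives 67, so the closed form does not satisfy the recurrence.

No, the closed form is incorrect.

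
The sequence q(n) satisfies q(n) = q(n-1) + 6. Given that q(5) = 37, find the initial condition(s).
q(5) = q(0) + 5·6, so q(0) = 37 - 30 = 7.

q(0) = 7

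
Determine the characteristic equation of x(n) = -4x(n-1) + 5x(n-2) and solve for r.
Substitute x(n) = rⁿ and divide through by rⁿ⁻²: r² + 4r - 5 = 0
Factor: (r - 1)(r + 5) = 0, so r = 1, -5.
General solution: x(n) = A·1ⁿ + B·(-5)ⁿ

Characteristic: r² + 4r - 5 = 0, Roots: r = 1, -5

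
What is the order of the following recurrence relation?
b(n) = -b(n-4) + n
The order is the largest lag k for which b(n-k) appears. Here the deepest term is b(n-4) (the n term is non-homogeneous and does not affect the order), so the order is 4.

Order 4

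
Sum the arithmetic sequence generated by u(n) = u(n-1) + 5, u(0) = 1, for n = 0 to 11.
Computing the sequence terms: 1, 6, 11, 16, 21, 26, 31, 36, 41, 46, 51, 56
Adding these values together:

342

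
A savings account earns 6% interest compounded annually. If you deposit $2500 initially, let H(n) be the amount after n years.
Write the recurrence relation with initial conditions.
Each year the balance grows by 6%, i.e. is multiplied by 1 + 6/100 = 1.06, so H(n) = 1.06 × H(n-1). The initial deposit gives H(0) = 2500.
Unrolling gives the closed form H(n) = 2500 × (1.06)ⁿ.

H(n) = 1.06 × H(n-1), H(0) = 2500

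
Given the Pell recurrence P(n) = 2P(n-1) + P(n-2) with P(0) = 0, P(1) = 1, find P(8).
Computing the sequence terms:
0, 1, 2, 5, 12, 29, 70, 169, 408

408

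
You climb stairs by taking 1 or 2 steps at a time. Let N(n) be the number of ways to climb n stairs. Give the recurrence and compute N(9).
Condition on the size of the last step (1 to 2): before it there were n-1, …, n-2 stairs climbed, and these cases are disjoint, so N(n) = N(n-1) + N(n-2) (Fibonacci-type sequence).
Initial conditions by direct count (compositions of i into parts ≤ 2): N(1) = 1; N(2) = 2.
Iterating the recurrence: N(3) = 3, N(4) = 5, N(5) = 8, N(6) = 13, N(7) = 21, N(8) = 34, N(9) = 55.

N(n) = N(n-1) + N(n-2), N(1) = 1, N(2) = 2; N(9) = 55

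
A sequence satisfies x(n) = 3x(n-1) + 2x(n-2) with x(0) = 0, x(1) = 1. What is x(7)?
Computing the sequence terms:
0, 1, 3, 11, 39, 139, 495, 1763

1763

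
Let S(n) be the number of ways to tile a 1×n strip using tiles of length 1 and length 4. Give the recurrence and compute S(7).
Condition on the last tile: it has length 1 (leaving a 1×(n-1) strip) or length 4 (leaving a 1×(n-4) strip), so S(n) = S(n-1) + S(n-4) (order-4 linear recurrence).
For 0 ≤ i < 4 only unit tiles fit, so S(i) = 1.
Iterating the recurrence: S(4) = 2, S(5) = 3, S(6) = 4, S(7) = 5.

S(n) = S(n-1) + S(n-4), with S(i) = 1 for 0 ≤ i < 4; S(7) = 5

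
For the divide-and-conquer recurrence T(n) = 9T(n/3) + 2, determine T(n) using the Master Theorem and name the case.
Master Theorem template: T(n) = a·T(n/b) + f(n).
Here: a=9, b=3, f(n)=2
Compute log_b(a) = log_3(9) = 2.
f(n) = 2 = O(n^(2-ε)) with ε = 2. Case 1: T(n) = Θ(n^log_b(a)) = Θ(n^2).

Case 1: T(n) = Θ(n^2)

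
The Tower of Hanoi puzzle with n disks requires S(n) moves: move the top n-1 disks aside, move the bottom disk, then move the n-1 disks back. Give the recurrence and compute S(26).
Moving n disks = move the top n-1 disks aside (S(n-1) moves) + move the largest disk (1 move) + move the n-1 disks back on top (S(n-1) moves), so S(n) = 2S(n-1) + 1, with S(1) = 1 (a single disk takes one move).
First terms: 1, 3, 7, 15, 31, 63, … — each is one less than a power of 2. Indeed S(n) + 1 = 2(S(n-1) + 1) with S(1) + 1 = 2, so S(n) + 1 = 2ⁿ and S(n) = 2ⁿ - 1.
Hence S(26) = 2^26 - 1 = 67108864 - 1 = 67108863.

S(n) = 2S(n-1) + 1, S(1) = 1; S(26) = 67108863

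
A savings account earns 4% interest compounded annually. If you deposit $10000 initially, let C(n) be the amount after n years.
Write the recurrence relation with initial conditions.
Each year the balance grows by 4%, i.e. is multiplied by 1 + 4/100 = 1.04, so C(n) = 1.04 × C(n-1). The initial deposit gives C(0) = 10000.
Unrolling gives the closed form C(n) = 10000 × (1.04)ⁿ.

C(n) = 1.04 × C(n-1), C(0) = 10000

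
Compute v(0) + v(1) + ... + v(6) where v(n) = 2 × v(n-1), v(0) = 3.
Computing the sequence terms: 3, 6, 12, 24, 48, 96, 192
Adding these values together:

381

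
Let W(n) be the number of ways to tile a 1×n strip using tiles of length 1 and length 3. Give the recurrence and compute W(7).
Condition on the last tile: it has length 1 (leaving a 1×(n-1) strip) or length 3 (leaving a 1×(n-3) strip), so W(n) = W(n-1) + W(n-3) (order-3 linear recurrence).
For 0 ≤ i < 3 only unit tiles fit, so W(i) = 1.
Iterating the recurrence: W(3) = 2, W(4) = 3, W(5) = 4, W(6) = 6, W(7) = 9.

W(n) = W(n-1) + W(n-3), with W(i) = 1 for 0 ≤ i < 3; W(7) = 9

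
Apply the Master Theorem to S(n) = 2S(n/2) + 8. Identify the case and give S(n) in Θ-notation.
Master Theorem template: S(n) = a·S(n/b) + f(n).
Here: a=2, b=2, f(n)=8
Compute log_b(a) = log_2(2) = 1.
f(n) = 8 = O(n^(1-ε)) with ε = 1. Case 1: S(n) = Θ(n^log_b(a)) = Θ(n).

Case 1: S(n) = Θ(n)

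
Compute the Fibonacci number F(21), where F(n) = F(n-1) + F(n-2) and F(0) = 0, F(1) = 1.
Computing the sequence terms:
0, 1, 1, 2, 3, 5, 8, 13, 21, 34, 55, 89, 144, 233, 377, 610, 987, 1597, 2584, 4181, 6765, 10946

10946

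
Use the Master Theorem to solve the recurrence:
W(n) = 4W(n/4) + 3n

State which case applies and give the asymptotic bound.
Master Theorem template: W(n) = a·W(n/b) + f(n).
Here: a=4, b=4, f(n)=3n
Compute log_b(a) = log_4(4) = 1.
f(n) = 3n = Θ(n). Case 2: W(n) = Θ(n log n).

Case 2: W(n) = Θ(n log n)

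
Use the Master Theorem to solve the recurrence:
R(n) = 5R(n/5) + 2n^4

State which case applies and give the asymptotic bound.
Master Theorem template: R(n) = a·R(n/b) + f(n).
Here: a=5, b=5, f(n)=2n^4
Compute log_b(a) = log_5(5) = 1.
f(n) = 2n^4 = Ω(n^(1+ε)) with ε = 3, and the regularity condition holds (a·f(n/b) = (a/b^4)·f(n) with a/b^4 = 5^-3 < 1). Case 3: R(n) = Θ(f(n)) = Θ(n^4).

Case 3: R(n) = Θ(n^4)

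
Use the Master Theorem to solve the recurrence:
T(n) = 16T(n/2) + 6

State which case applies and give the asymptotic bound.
Master Theorem template: T(n) = a·T(n/b) + f(n).
Here: a=16, b=2, f(n)=6
Compute log_b(a) = log_2(16) = 4.
f(n) = 6 = O(n^(4-ε)) with ε = 4. Case 1: T(n) = Θ(n^log_b(a)) = Θ(n^4).

Case 1: T(n) = Θ(n^4)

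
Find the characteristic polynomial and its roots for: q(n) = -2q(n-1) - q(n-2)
Substitute q(n) = rⁿ and divide through by rⁿ⁻²: r² + 2r + 1 = 0
Factor: (r + 1)² = 0, so r = -1 (double root).
General solution: q(n) = (A + Bn)·(-1)ⁿ

Characteristic: r² + 2r + 1 = 0, Roots: r = -1 (double root)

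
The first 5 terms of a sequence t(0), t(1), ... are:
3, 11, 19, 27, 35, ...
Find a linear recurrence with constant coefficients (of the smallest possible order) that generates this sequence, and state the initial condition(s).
Look for the lowest-order linear relation among consecutive terms.
Observation: consecutive differences are constant (= 8).
Check at n=2: 1·11 + 8 = 19. ✓

t(n) = t(n-1) + 8, t(0) = 3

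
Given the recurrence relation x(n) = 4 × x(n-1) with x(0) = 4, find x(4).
Computing step by step:
x(0) = 4
x(1) = 4 × 4 = 16
x(2) = 4 × 16 = 64
x(3) = 4 × 64 = 256
x(4) = 4 × 256 = 1024

1024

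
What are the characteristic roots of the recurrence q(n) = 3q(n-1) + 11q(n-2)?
Substitute q(n) = rⁿ and divide through by rⁿ⁻²: r² - 3r - 11 = 0
Discriminant: 3² + 4·11 = 53, not a perfect square, so by the quadratic formula r = (3 ± √53)/2.
General solution: q(n) = A·r₁ⁿ + B·r₂ⁿ where r₁,r₂ = (3 ± √53)/2

Characteristic: r² - 3r - 11 = 0, Roots: r = (3 ± √53)/2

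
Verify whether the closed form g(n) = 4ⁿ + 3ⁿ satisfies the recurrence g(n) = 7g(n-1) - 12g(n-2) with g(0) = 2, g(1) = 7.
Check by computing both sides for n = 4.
From the recurrence with g(0) = 2, g(1) = 7:
  g(0) = 2, g(1) = 7, g(2) = 25, g(3) = 91, g(4) = 337
  so the recurrence gives g(4) = 337.
From the proposed closed form g(n) = 4ⁿ + 3ⁿ:
  g(4) = 337.
Both sides give 337 at n = 4, and the initial condition(s) match, so the closed form is consistent.

Yes, the closed form is correct.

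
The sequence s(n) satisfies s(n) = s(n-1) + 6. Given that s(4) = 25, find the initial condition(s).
s(4) = s(0) + 4·6, so s(0) = 25 - 24 = 1.

s(0) = 1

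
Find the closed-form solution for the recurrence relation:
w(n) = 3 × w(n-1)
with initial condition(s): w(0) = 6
Recurrence: w(n) = 3 × w(n-1), initial: w(0) = 6.
Each term is 3 times the previous, so this is geometric with ratio 3. After n steps: w(n) = w(0)·3ⁿ = 6·3ⁿ.

w(n) = 6·3ⁿ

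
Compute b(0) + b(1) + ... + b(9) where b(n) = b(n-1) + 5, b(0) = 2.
Computing the sequence terms: 2, 7, 12, 17, 22, 27, 32, 37, 42, 47
Adding these values together:

245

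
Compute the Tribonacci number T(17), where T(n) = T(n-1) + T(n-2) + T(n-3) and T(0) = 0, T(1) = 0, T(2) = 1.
Computing the sequence terms:
0, 0, 1, 1, 2, 4, 7, 13, 24, 44, 81, 149, 274, 504, 927, 1705, 3136, 5768

5768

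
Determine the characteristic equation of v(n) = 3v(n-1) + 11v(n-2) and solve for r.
Substitute v(n) = rⁿ and divide through by rⁿ⁻²: r² - 3r - 11 = 0
Discriminant: 3² + 4·11 = 53, not a perfect square, so by the quadratic formula r = (3 ± √53)/2.
General solution: v(n) = A·r₁ⁿ + B·r₂ⁿ where r₁,r₂ = (3 ± √53)/2

Characteristic: r² - 3r - 11 = 0, Roots: r = (3 ± √53)/2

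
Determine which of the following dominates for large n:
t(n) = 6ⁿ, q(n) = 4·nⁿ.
Comparing growth rates:
Growth-rate hierarchy: log n ≺ any polynomial ≺ any exponential cⁿ (c>1) ≺ n! ≺ nⁿ.
super-exponential nⁿ dominates exponential base 6 asymptotically.

q(n) grows faster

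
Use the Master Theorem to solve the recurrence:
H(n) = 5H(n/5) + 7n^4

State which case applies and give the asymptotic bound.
Master Theorem template: H(n) = a·H(n/b) + f(n).
Here: a=5, b=5, f(n)=7n^4
Compute log_b(a) = log_5(5) = 1.
f(n) = 7n^4 = Ω(n^(1+ε)) with ε = 3, and the regularity condition holds (a·f(n/b) = (a/b^4)·f(n) with a/b^4 = 5^-3 < 1). Case 3: H(n) = Θ(f(n)) = Θ(n^4).

Case 3: H(n) = Θ(n^4)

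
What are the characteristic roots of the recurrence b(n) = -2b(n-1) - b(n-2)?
Substitute b(n) = rⁿ and divide through by rⁿ⁻²: r² + 2r + 1 = 0
Factor: (r + 1)² = 0, so r = -1 (double root).
General solution: b(n) = (A + Bn)·(-1)ⁿ

Characteristic: r² + 2r + 1 = 0, Roots: r = -1 (double root)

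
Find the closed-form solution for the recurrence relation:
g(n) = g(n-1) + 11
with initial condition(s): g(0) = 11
Recurrence: g(n) = g(n-1) + 11, initial: g(0) = 11.
Each step adds 11, so g(n) = g(0) + 11n = 11n + 11.

g(n) = 11n + 11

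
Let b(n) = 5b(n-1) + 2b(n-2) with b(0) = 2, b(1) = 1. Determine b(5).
Computing the sequence terms:
2, 1, 9, 47, 253, 1359

1359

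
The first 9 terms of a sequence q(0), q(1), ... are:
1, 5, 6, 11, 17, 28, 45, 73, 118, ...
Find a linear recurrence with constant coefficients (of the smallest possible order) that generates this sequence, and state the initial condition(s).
Look for the lowest-order linear relation among consecutive terms.
Observation: q(n) - 1·q(n-1) - (1)·q(n-2) = 0 holds for the shown terms, and no order-1 relation q(n) = α·q(n-1) + β fits.
Check at n=3: 1·6 + (1)·5 = 11. ✓

q(n) = q(n-1) + q(n-2), q(0) = 1, q(1) = 5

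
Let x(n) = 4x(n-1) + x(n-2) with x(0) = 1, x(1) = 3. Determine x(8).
Computing the sequence terms:
1, 3, 13, 55, 233, 987, 4181, 17711, 75025

75025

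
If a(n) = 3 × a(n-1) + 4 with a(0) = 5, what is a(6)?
Computing step by step:
a(0) = 5
a(1) = 3 × 5 + 4 = 19
a(2) = 3 × 19 + 4 = 61
a(3) = 3 × 61 + 4 = 187
a(4) = 3 × 187 + 4 = 565
a(5) = 3 × 565 + 4 = 1699
a(6) = 3 × 1699 + 4 = 5101

5101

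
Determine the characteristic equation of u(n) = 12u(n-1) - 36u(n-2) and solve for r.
Substitute u(n) = rⁿ and divide through by rⁿ⁻²: r² - 12r + 36 = 0
Factor: (r - 6)² = 0, so r = 6 (double root).
General solution: u(n) = (A + Bn)·6ⁿ

Characteristic: r² - 12r + 36 = 0, Roots: r = 6 (double root)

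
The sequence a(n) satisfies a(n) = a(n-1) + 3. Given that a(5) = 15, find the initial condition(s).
a(5) = a(0) + 5·3, so a(0) = 15 - 15 = 0.

a(0) = 0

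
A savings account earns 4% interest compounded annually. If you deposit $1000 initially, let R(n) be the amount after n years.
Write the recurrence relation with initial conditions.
Each year the balance grows by 4%, i.e. is multiplied by 1 + 4/100 = 1.04, so R(n) = 1.04 × R(n-1). The initial deposit gives R(0) = 1000.
Unrolling gives the closed form R(n) = 1000 × (1.04)ⁿ.

R(n) = 1.04 × R(n-1), R(0) = 1000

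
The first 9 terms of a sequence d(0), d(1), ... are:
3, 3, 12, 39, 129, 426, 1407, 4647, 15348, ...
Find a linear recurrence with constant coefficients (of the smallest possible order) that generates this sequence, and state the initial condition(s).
Look for the lowest-order linear relation among consecutive terms.
Observation: d(n) - 3·d(n-1) - (1)·d(n-2) = 0 holds for the shown terms, and no order-1 relation d(n) = α·d(n-1) + β fits.
Check at n=3: 3·12 + (1)·3 = 39. ✓

d(n) = 3d(n-1) + d(n-2), d(0) = 3, d(1) = 3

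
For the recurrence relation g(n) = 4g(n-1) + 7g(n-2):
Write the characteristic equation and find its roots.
Substitute g(n) = rⁿ and divide through by rⁿ⁻²: r² - 4r - 7 = 0
Discriminant: 4² + 4·7 = 44, not a perfect square, so by the quadratic formula r = (4 ± √44)/2.
General solution: g(n) = A·r₁ⁿ + B·r₂ⁿ where r₁,r₂ = (4 ± √44)/2

Characteristic: r² - 4r - 7 = 0, Roots: r = (4 ± √44)/2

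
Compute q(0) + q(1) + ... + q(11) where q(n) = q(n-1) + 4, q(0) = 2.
Computing the sequence terms: 2, 6, 10, 14, 18, 22, 26, 30, 34, 38, 42, 46
Adding these values together:

288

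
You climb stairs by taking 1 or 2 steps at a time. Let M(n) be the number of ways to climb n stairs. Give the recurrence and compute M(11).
Condition on the size of the last step (1 to 2): before it there were n-1, …, n-2 stairs climbed, and these cases are disjoint, so M(n) = M(n-1) + M(n-2) (Fibonacci-type sequence).
Initial conditions by direct count (compositions of i into parts ≤ 2): M(1) = 1; M(2) = 2.
Iterating the recurrence: M(3) = 3, M(4) = 5, M(5) = 8, M(6) = 13, M(7) = 21, M(8) = 34, M(9) = 55, M(10) = 89, M(11) = 144.

M(n) = M(n-1) + M(n-2), M(1) = 1, M(2) = 2; M(11) = 144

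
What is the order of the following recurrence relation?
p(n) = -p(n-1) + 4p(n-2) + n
The order is the largest lag k for which p(n-k) appears. Here the deepest term is p(n-2) (the n term is non-homogeneous and does not affect the order), so the order is 2.

Order 2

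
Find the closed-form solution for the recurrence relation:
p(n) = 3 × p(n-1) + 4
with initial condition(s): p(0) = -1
Recurrence: p(n) = 3 × p(n-1) + 4, initial: p(0) = -1.
Try p(n) = A·3ⁿ + C. Substituting: A·3ⁿ + C = 3(A·3ⁿ⁻¹ + C) + 4 = A·3ⁿ + 3C + 4, so C = 3C + 4, giving C = -2. Then p(0) = A - 2 = -1 gives A = 1.

p(n) = 3ⁿ - 2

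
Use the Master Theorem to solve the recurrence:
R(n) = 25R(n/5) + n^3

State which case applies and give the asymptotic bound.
Master Theorem template: R(n) = a·R(n/b) + f(n).
Here: a=25, b=5, f(n)=n^3
Compute log_b(a) = log_5(25) = 2.
f(n) = n^3 = Ω(n^(2+ε)) with ε = 1, and the regularity condition holds (a·f(n/b) = (a/b^3)·f(n) with a/b^3 = 5^-1 < 1). Case 3: R(n) = Θ(f(n)) = Θ(n^3).

Case 3: R(n) = Θ(n^3)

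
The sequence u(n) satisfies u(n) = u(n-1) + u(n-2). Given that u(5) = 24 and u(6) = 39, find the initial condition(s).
Work backwards using u(k) = u(k+2) - u(k+1):
u(4) = u(6) - u(5) = 39 - 24 = 15
u(3) = u(5) - u(4) = 24 - 15 = 9
u(2) = u(4) - u(3) = 15 - 9 = 6
u(1) = u(3) - u(2) = 9 - 6 = 3
u(0) = u(2) - u(1) = 6 - 3 = 3

u(0) = 3, u(1) = 3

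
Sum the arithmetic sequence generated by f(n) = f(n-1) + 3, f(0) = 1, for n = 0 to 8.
Computing the sequence terms: 1, 4, 7, 10, 13, 16, 19, 22, 25
Adding these values together:

117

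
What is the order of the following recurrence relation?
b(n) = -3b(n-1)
The order is the largest lag k for which b(n-k) appears. Here the deepest term is b(n-1), so the order is 1.

Order 1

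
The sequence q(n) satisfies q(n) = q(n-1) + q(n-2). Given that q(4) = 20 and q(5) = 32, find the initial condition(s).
Work backwards using q(k) = q(k+2) - q(k+1):
q(3) = q(5) - q(4) = 32 - 20 = 12
q(2) = q(4) - q(3) = 20 - 12 = 8
q(1) = q(3) - q(2) = 12 - 8 = 4
q(0) = q(2) - q(1) = 8 - 4 = 4

q(0) = 4, q(1) = 4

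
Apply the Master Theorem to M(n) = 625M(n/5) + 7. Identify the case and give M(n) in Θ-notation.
Master Theorem template: M(n) = a·M(n/b) + f(n).
Here: a=625, b=5, f(n)=7
Compute log_b(a) = log_5(625) = 4.
f(n) = 7 = O(n^(4-ε)) with ε = 4. Case 1: M(n) = Θ(n^log_b(a)) = Θ(n^4).

Case 1: M(n) = Θ(n^4)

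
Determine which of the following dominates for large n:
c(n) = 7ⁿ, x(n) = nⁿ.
Comparing growth rates:
Growth-rate hierarchy: log n ≺ any polynomial ≺ any exponential cⁿ (c>1) ≺ n! ≺ nⁿ.
super-exponential nⁿ dominates exponential base 7 asymptotically.

x(n) grows faster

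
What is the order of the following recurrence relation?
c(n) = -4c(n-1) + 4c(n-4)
The order is the largest lag k for which c(n-k) appears. Here the deepest term is c(n-4), so the order is 4.

Order 4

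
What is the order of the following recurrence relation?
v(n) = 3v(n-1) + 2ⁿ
The order is the largest lag k for which v(n-k) appears. Here the deepest term is v(n-1) (the 2ⁿ term is non-homogeneous and does not affect the order), so the order is 1.

Order 1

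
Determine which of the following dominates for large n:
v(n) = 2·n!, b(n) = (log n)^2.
Comparing growth rates:
Growth-rate hierarchy: log n ≺ any polynomial ≺ any exponential cⁿ (c>1) ≺ n! ≺ nⁿ.
factorial dominates polylogarithmic (log n)^2 asymptotically.

v(n) grows faster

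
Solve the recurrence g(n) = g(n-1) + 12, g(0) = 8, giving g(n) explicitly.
Recurrence: g(n) = g(n-1) + 12, initial: g(0) = 8.
Each step adds 12, so g(n) = g(0) + 12n = 12n + 8.

g(n) = 12n + 8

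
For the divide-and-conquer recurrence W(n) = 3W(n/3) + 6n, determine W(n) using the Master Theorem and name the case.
Master Theorem template: W(n) = a·W(n/b) + f(n).
Here: a=3, b=3, f(n)=6n
Compute log_b(a) = log_3(3) = 1.
f(n) = 6n = Θ(n). Case 2: W(n) = Θ(n log n).

Case 2: W(n) = Θ(n log n)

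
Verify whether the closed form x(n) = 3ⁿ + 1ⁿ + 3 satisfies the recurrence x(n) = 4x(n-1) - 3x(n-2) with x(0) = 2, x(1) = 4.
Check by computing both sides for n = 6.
From the recurrence with x(0) = 2, x(1) = 4:
  x(0) = 2, x(1) = 4, x(2) = 10, x(3) = 28, x(4) = 82, x(5) = 244, x(6) = 730
  so the recurrence gives x(6) = 730.
From the proposed closed form x(n) = 3ⁿ + 1ⁿ + 3:
  x(6) = 733.
The recurrence gives 730 but the closed form gives 733, so the closed form does not satisfy the recurrence.

No, the closed form is incorrect.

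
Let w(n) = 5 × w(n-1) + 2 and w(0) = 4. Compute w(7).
Computing step by step:
w(0) = 4
w(1) = 5 × 4 + 2 = 22
w(2) = 5 × 22 + 2 = 112
w(3) = 5 × 112 + 2 = 562
w(4) = 5 × 562 + 2 = 2812
w(5) = 5 × 2812 + 2 = 14062
w(6) = 5 × 14062 + 2 = 70312
w(7) = 5 × 70312 + 2 = 351562

351562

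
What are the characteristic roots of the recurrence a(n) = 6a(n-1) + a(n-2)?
Substitute a(n) = rⁿ and divide through by rⁿ⁻²: r² - 6r - 1 = 0
Discriminant: 6² + 4·1 = 40, not a perfect square, so by the quadratic formula r = (6 ± √40)/2.
General solution: a(n) = A·r₁ⁿ + B·r₂ⁿ where r₁,r₂ = (6 ± √40)/2

Characteristic: r² - 6r - 1 = 0, Roots: r = (6 ± √40)/2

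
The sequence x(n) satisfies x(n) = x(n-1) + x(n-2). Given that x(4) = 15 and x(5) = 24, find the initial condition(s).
Work backwards using x(k) = x(k+2) - x(k+1):
x(3) = x(5) - x(4) = 24 - 15 = 9
x(2) = x(4) - x(3) = 15 - 9 = 6
x(1) = x(3) - x(2) = 9 - 6 = 3
x(0) = x(2) - x(1) = 6 - 3 = 3

x(0) = 3, x(1) = 3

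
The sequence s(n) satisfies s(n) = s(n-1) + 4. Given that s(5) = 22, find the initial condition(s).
s(5) = s(0) + 5·4, so s(0) = 22 - 20 = 2.

s(0) = 2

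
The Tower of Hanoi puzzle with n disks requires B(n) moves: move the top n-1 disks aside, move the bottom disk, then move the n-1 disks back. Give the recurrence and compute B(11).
Moving n disks = move the top n-1 disks aside (B(n-1) moves) + move the largest disk (1 move) + move the n-1 disks back on top (B(n-1) moves), so B(n) = 2B(n-1) + 1, with B(1) = 1 (a single disk takes one move).
First terms: 1, 3, 7, 15, 31, 63, … — each is one less than a power of 2. Indeed B(n) + 1 = 2(B(n-1) + 1) with B(1) + 1 = 2, so B(n) + 1 = 2ⁿ and B(n) = 2ⁿ - 1.
Hence B(11) = 2^11 - 1 = 2048 - 1 = 2047.

B(n) = 2B(n-1) + 1, B(1) = 1; B(11) = 2047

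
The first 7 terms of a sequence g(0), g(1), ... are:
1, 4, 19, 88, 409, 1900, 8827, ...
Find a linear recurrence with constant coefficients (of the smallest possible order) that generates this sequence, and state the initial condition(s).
Look for the lowest-order linear relation among consecutive terms.
Observation: g(n) - 4·g(n-1) - (3)·g(n-2) = 0 holds for the shown terms, and no order-1 relation g(n) = α·g(n-1) + β fits.
Check at n=3: 4·19 + (3)·4 = 88. ✓

g(n) = 4g(n-1) + 3g(n-2), g(0) = 1, g(1) = 4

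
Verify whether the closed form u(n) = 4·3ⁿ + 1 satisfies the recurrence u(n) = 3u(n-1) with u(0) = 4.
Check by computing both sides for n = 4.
From the recurrence with u(0) = 4:
  u(0) = 4, u(1) = 12, u(2) = 36, u(3) = 108, u(4) = 324
  so the recurrence gives u(4) = 324.
From the proposed closed form u(n) = 4·3ⁿ + 1:
  u(4) = 325.
The recurrence gives 324 but the closed form gives 325, so the closed form does not satisfy the recurrence.

No, the closed form is incorrect.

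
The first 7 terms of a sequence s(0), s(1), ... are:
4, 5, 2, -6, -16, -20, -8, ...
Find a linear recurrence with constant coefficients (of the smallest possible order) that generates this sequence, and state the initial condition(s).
Look for the lowest-order linear relation among consecutive terms.
Observation: s(n) - 2·s(n-1) - (-2)·s(n-2) = 0 holds for the shown terms, and no order-1 relation s(n) = α·s(n-1) + β fits.
Check at n=3: 2·2 + (-2)·5 = -6. ✓

s(n) = 2s(n-1) - 2s(n-2), s(0) = 4, s(1) = 5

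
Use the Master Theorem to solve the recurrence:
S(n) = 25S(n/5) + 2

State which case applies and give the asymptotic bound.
Master Theorem template: S(n) = a·S(n/b) + f(n).
Here: a=25, b=5, f(n)=2
Compute log_b(a) = log_5(25) = 2.
f(n) = 2 = O(n^(2-ε)) with ε = 2. Case 1: S(n) = Θ(n^log_b(a)) = Θ(n^2).

Case 1: S(n) = Θ(n^2)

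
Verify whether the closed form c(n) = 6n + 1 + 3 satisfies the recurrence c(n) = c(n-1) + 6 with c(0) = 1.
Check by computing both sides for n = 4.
From the recurrence with c(0) = 1:
  c(0) = 1, c(1) = 7, c(2) = 13, c(3) = 19, c(4) = 25
  so the recurrence gives c(4) = 25.
From the proposed closed form c(n) = 6n + 1 + 3:
  c(4) = 28.
The recurrence gives 25 but the closed form gives 28, so the closed form does not satisfy the recurrence.

No, the closed form is incorrect.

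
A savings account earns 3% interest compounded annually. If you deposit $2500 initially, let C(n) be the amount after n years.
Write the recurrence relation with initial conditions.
Each year the balance grows by 3%, i.e. is multiplied by 1 + 3/100 = 1.03, so C(n) = 1.03 × C(n-1). The initial deposit gives C(0) = 2500.
Unrolling gives the closed form C(n) = 2500 × (1.03)ⁿ.

C(n) = 1.03 × C(n-1), C(0) = 2500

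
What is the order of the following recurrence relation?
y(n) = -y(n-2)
The order is the largest lag k for which y(n-k) appears. Here the deepest term is y(n-2), so the order is 2.

Order 2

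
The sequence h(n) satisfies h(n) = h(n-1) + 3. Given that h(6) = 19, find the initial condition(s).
h(6) = h(0) + 6·3, so h(0) = 19 - 18 = 1.

h(0) = 1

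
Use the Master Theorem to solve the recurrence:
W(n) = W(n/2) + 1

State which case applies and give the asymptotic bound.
Master Theorem template: W(n) = a·W(n/b) + f(n).
Here: a=1, b=2, f(n)=1
Compute log_b(a) = log_2(1) = 0.
f(n) = 1 = Θ(1). Case 2: W(n) = Θ(log n).

Case 2: W(n) = Θ(log n)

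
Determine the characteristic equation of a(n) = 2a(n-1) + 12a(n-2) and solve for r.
Substitute a(n) = rⁿ and divide through by rⁿ⁻²: r² - 2r - 12 = 0
Discriminant: 2² + 4·12 = 52, not a perfect square, so by the quadratic formula r = (2 ± √52)/2.
General solution: a(n) = A·r₁ⁿ + B·r₂ⁿ where r₁,r₂ = (2 ± √52)/2

Characteristic: r² - 2r - 12 = 0, Roots: r = (2 ± √52)/2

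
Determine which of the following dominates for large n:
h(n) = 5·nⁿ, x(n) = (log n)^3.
Comparing growth rates:
Growth-rate hierarchy: log n ≺ any polynomial ≺ any exponential cⁿ (c>1) ≺ n! ≺ nⁿ.
super-exponential nⁿ dominates polylogarithmic (log n)^3 asymptotically.

h(n) grows faster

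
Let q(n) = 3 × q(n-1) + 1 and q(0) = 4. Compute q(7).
Computing step by step:
q(0) = 4
q(1) = 3 × 4 + 1 = 13
q(2) = 3 × 13 + 1 = 40
q(3) = 3 × 40 + 1 = 121
q(4) = 3 × 121 + 1 = 364
q(5) = 3 × 364 + 1 = 1093
q(6) = 3 × 1093 + 1 = 3280
q(7) = 3 × 3280 + 1 = 9841

9841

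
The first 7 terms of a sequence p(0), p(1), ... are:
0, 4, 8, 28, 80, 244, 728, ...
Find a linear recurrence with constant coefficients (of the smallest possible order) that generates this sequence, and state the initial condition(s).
Look for the lowest-order linear relation among consecutive terms.
Observation: p(n) - 2·p(n-1) - (3)·p(n-2) = 0 holds for the shown terms, and no order-1 relation p(n) = α·p(n-1) + β fits.
Check at n=3: 2·8 + (3)·4 = 28. ✓

p(n) = 2p(n-1) + 3p(n-2), p(0) = 0, p(1) = 4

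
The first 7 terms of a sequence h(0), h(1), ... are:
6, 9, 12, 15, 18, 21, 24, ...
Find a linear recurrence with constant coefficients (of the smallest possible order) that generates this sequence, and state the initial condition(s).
Look for the lowest-order linear relation among consecutive terms.
Observation: consecutive differences are constant (= 3).
Check at n=2: 1·9 + 3 = 12. ✓

h(n) = h(n-1) + 3, h(0) = 6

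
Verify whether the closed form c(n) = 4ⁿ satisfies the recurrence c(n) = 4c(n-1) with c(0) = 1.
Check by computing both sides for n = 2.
From the recurrence with c(0) = 1:
  c(0) = 1, c(1) = 4, c(2) = 16
  so the recurrence gives c(2) = 16.
From the proposed closed form c(n) = 4ⁿ:
  c(2) = 16.
Both sides give 16 at n = 2, and the initial condition(s) match, so the closed form is consistent.

Yes, the closed form is correct.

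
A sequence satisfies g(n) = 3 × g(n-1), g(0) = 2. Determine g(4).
Computing step by step:
g(0) = 2
g(1) = 3 × 2 = 6
g(2) = 3 × 6 = 18
g(3) = 3 × 18 = 54
g(4) = 3 × 54 = 162

162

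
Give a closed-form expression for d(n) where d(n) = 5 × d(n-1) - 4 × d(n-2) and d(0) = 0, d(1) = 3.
Recurrence: d(n) = 5 × d(n-1) - 4 × d(n-2), initial: d(0) = 0, d(1) = 3.
Characteristic equation: r² - 5r + 4 = 0, which factors as (r - 4)(r - 1) = 0, so r = 4, 1. General solution d(n) = A·4ⁿ + B·1ⁿ. From d(0) = 0: A + B = 0. From d(1) = 3: 4A + 1B = 3. Solving gives A = 1, B = -1.

d(n) = 4ⁿ - 1ⁿ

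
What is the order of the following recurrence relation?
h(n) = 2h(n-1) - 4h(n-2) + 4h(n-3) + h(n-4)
The order is the largest lag k for which h(n-k) appears. Here the deepest term is h(n-4), so the order is 4.

Order 4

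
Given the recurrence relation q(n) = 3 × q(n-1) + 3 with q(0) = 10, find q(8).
Computing step by step:
q(0) = 10
q(1) = 3 × 10 + 3 = 33
q(2) = 3 × 33 + 3 = 102
q(3) = 3 × 102 + 3 = 309
q(4) = 3 × 309 + 3 = 930
q(5) = 3 × 930 + 3 = 2793
q(6) = 3 × 2793 + 3 = 8382
q(7) = 3 × 8382 + 3 = 25149
q(8) = 3 × 25149 + 3 = 75450

75450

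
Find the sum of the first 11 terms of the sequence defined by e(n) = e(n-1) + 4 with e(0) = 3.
Computing the sequence terms: 3, 7, 11, 15, 19, 23, 27, 31, 35, 39, 43
Adding these values together:

253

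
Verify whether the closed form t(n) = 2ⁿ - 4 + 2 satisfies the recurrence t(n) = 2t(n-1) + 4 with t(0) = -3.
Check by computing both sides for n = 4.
From the recurrence with t(0) = -3:
  t(0) = -3, t(1) = -2, t(2) = 0, t(3) = 4, t(4) = 12
  so the recurrence gives t(4) = 12.
From the proposed closed form t(n) = 2ⁿ - 4 + 2:
  t(4) = 14.
The recurrence gives 12 but the closed form gives 14, so the closed form does not satisfy the recurrence.

No, the closed form is incorrect.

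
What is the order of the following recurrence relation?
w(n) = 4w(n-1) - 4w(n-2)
The order is the largest lag k for which w(n-k) appears. Here the deepest term is w(n-2), so the order is 2.

Order 2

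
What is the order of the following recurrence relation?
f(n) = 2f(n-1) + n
The order is the largest lag k for which f(n-k) appears. Here the deepest term is f(n-1) (the n term is non-homogeneous and does not affect the order), so the order is 1.

Order 1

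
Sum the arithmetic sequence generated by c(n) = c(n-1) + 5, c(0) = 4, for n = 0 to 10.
Computing the sequence terms: 4, 9, 14, 19, 24, 29, 34, 39, 44, 49, 54
Adding these values together:

319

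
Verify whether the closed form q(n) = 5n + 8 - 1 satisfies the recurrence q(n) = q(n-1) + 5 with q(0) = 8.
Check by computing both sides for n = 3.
From the recurrence with q(0) = 8:
  q(0) = 8, q(1) = 13, q(2) = 18, q(3) = 23
  so the recurrence gives q(3) = 23.
From the proposed closed form q(n) = 5n + 8 - 1:
  q(3) = 22.
The recurrence gives 23 but the closed form gives 22, so the closed form does not satisfy the recurrence.

No, the closed form is incorrect.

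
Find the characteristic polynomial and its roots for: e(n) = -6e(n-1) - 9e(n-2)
Substitute e(n) = rⁿ and divide through by rⁿ⁻²: r² + 6r + 9 = 0
Factor: (r + 3)² = 0, so r = -3 (double root).
General solution: e(n) = (A + Bn)·(-3)ⁿ

Characteristic: r² + 6r + 9 = 0, Roots: r = -3 (double root)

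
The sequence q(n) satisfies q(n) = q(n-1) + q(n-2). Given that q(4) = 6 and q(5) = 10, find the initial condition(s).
Work backwards using q(k) = q(k+2) - q(k+1):
q(3) = q(5) - q(4) = 10 - 6 = 4
q(2) = q(4) - q(3) = 6 - 4 = 2
q(1) = q(3) - q(2) = 4 - 2 = 2
q(0) = q(2) - q(1) = 2 - 2 = 0

q(0) = 0, q(1) = 2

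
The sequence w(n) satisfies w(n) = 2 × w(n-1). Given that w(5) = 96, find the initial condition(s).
In general w(n) = 2ⁿ · w(0). At n = 5: w(0) = w(5) / 2^5 = 96 / 32 = 3.

w(0) = 3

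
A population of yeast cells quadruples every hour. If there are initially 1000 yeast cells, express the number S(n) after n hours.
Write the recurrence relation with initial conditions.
Each hour multiplies the count by 4, so the count after n hours depends only on the count after n-1 hours: S(n) = 4 × S(n-1). The starting count gives S(0) = 1000.
Unrolling n times gives the closed form S(n) = 1000 × 4ⁿ.

S(n) = 4 × S(n-1), S(0) = 1000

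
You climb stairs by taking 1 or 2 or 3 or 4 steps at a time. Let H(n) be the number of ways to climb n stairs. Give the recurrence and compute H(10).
Condition on the size of the last step (1 to 4): before it there were n-1, …, n-4 stairs climbed, and these cases are disjoint, so H(n) = H(n-1) + H(n-2) + H(n-3) + H(n-4) (order-4 linear recurrence).
Initial conditions by direct count (compositions of i into parts ≤ 4): H(1) = 1; H(2) = 2; H(3) = 4; H(4) = 8.
Iterating the recurrence: H(5) = 15, H(6) = 29, H(7) = 56, H(8) = 108, H(9) = 208, H(10) = 401.

H(n) = H(n-1) + H(n-2) + H(n-3) + H(n-4), H(1) = 1, H(2) = 2, H(3) = 4, H(4) = 8; H(10) = 401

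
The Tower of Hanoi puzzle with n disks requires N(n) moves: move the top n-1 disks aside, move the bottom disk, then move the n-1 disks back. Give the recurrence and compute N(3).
Moving n disks = move the top n-1 disks aside (N(n-1) moves) + move the largest disk (1 move) + move the n-1 disks back on top (N(n-1) moves), so N(n) = 2N(n-1) + 1, with N(1) = 1 (a single disk takes one move).
First terms: 1, 3, 7, … — each is one less than a power of 2. Indeed N(n) + 1 = 2(N(n-1) + 1) with N(1) + 1 = 2, so N(n) + 1 = 2ⁿ and N(n) = 2ⁿ - 1.
Hence N(3) = 2^3 - 1 = 8 - 1 = 7.

N(n) = 2N(n-1) + 1, N(1) = 1; N(3) = 7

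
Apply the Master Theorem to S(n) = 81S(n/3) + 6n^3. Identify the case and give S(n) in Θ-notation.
Master Theorem template: S(n) = a·S(n/b) + f(n).
Here: a=81, b=3, f(n)=6n^3
Compute log_b(a) = log_3(81) = 4.
f(n) = 6n^3 = O(n^(4-ε)) with ε = 1. Case 1: S(n) = Θ(n^log_b(a)) = Θ(n^4).

Case 1: S(n) = Θ(n^4)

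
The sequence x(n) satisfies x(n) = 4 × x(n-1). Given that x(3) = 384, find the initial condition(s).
In general x(n) = 4ⁿ · x(0). At n = 3: x(0) = x(3) / 4^3 = 384 / 64 = 6.

x(0) = 6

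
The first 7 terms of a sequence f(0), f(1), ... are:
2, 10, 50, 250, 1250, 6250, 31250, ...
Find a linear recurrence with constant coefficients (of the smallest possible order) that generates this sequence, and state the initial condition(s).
Look for the lowest-order linear relation among consecutive terms.
Observation: each term is 5× the previous.
Check at n=2: 5·10 = 50. ✓

f(n) = 5 × f(n-1), f(0) = 2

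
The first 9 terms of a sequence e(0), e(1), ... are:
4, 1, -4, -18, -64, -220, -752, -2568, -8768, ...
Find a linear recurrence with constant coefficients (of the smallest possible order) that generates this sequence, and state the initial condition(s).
Look for the lowest-order linear relation among consecutive terms.
Observation: e(n) - 4·e(n-1) - (-2)·e(n-2) = 0 holds for the shown terms, and no order-1 relation e(n) = α·e(n-1) + β fits.
Check at n=3: 4·-4 + (-2)·1 = -18. ✓

e(n) = 4e(n-1) - 2e(n-2), e(0) = 4, e(1) = 1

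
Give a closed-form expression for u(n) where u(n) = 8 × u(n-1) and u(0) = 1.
Recurrence: u(n) = 8 × u(n-1), initial: u(0) = 1.
Each term is 8 times the previous, so this is geometric with ratio 8. After n steps: u(n) = u(0)·8ⁿ = 8ⁿ.

u(n) = 8ⁿ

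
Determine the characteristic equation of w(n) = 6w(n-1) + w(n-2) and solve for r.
Substitute w(n) = rⁿ and divide through by rⁿ⁻²: r² - 6r - 1 = 0
Discriminant: 6² + 4·1 = 40, not a perfect square, so by the quadratic formula r = (6 ± √40)/2.
General solution: w(n) = A·r₁ⁿ + B·r₂ⁿ where r₁,r₂ = (6 ± √40)/2

Characteristic: r² - 6r - 1 = 0, Roots: r = (6 ± √40)/2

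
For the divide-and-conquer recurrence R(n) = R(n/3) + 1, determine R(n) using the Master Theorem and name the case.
Master Theorem template: R(n) = a·R(n/b) + f(n).
Here: a=1, b=3, f(n)=1
Compute log_b(a) = log_3(1) = 0.
f(n) = 1 = Θ(1). Case 2: R(n) = Θ(log n).

Case 2: R(n) = Θ(log n)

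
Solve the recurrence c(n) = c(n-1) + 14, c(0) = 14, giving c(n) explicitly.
Recurrence: c(n) = c(n-1) + 14, initial: c(0) = 14.
Each step adds 14, so c(n) = c(0) + 14n = 14n + 14.

c(n) = 14n + 14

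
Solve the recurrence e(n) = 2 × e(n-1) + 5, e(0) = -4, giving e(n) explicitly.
Recurrence: e(n) = 2 × e(n-1) + 5, initial: e(0) = -4.
Try e(n) = A·2ⁿ + C. Substituting: A·2ⁿ + C = 2(A·2ⁿ⁻¹ + C) + 5 = A·2ⁿ + 2C + 5, so C = 2C + 5, giving C = -5. Then e(0) = A - 5 = -4 gives A = 1.

e(n) = 2ⁿ - 5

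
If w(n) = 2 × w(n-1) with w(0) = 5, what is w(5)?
Computing step by step:
w(0) = 5
w(1) = 2 × 5 = 10
w(2) = 2 × 10 = 20
w(3) = 2 × 20 = 40
w(4) = 2 × 40 = 80
w(5) = 2 × 80 = 160

160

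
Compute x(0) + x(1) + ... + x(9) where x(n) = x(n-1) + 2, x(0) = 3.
Computing the sequence terms: 3, 5, 7, 9, 11, 13, 15, 17, 19, 21
Adding these values together:

120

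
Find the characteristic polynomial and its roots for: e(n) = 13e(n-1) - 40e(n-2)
Substitute e(n) = rⁿ and divide through by rⁿ⁻²: r² - 13r + 40 = 0
Factor: (r - 8)(r - 5) = 0, so r = 8, 5.
General solution: e(n) = A·8ⁿ + B·5ⁿ

Characteristic: r² - 13r + 40 = 0, Roots: r = 8, 5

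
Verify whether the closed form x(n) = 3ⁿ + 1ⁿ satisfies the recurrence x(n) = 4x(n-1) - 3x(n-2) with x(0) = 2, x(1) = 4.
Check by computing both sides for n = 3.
From the recurrence with x(0) = 2, x(1) = 4:
  x(0) = 2, x(1) = 4, x(2) = 10, x(3) = 28
  so the recurrence gives x(3) = 28.
From the proposed closed form x(n) = 3ⁿ + 1ⁿ:
  x(3) = 28.
Both sides give 28 at n = 3, and the initial condition(s) match, so the closed form is consistent.

Yes, the closed form is correct.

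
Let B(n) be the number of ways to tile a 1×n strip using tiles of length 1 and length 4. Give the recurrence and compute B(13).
Condition on the last tile: it has length 1 (leaving a 1×(n-1) strip) or length 4 (leaving a 1×(n-4) strip), so B(n) = B(n-1) + B(n-4) (order-4 linear recurrence).
For 0 ≤ i < 4 only unit tiles fit, so B(i) = 1.
Iterating the recurrence: B(4) = 2, B(5) = 3, B(6) = 4, B(7) = 5, B(8) = 7, B(9) = 10, B(10) = 14, B(11) = 19, B(12) = 26, B(13) = 36.

B(n) = B(n-1) + B(n-4), with B(i) = 1 for 0 ≤ i < 4; B(13) = 36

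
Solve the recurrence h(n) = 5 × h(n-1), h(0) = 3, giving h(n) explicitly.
Recurrence: h(n) = 5 × h(n-1), initial: h(0) = 3.
Each term is 5 times the previous, so this is geometric with ratio 5. After n steps: h(n) = h(0)·5ⁿ = 3·5ⁿ.

h(n) = 3·5ⁿ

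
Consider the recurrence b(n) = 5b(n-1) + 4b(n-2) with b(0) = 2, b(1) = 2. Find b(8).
Computing the sequence terms:
2, 2, 18, 98, 562, 3202, 18258, 104098, 593522

593522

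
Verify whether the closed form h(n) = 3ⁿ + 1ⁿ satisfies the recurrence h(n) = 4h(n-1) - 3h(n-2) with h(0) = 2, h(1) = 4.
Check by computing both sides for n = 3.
From the recurrence with h(0) = 2, h(1) = 4:
  h(0) = 2, h(1) = 4, h(2) = 10, h(3) = 28
  so the recurrence gives h(3) = 28.
From the proposed closed form h(n) = 3ⁿ + 1ⁿ:
  h(3) = 28.
Both sides give 28 at n = 3, and the initial condition(s) match, so the closed form is consistent.

Yes, the closed form is correct.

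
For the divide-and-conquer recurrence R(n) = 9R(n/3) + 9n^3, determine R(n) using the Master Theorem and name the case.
Master Theorem template: R(n) = a·R(n/b) + f(n).
Here: a=9, b=3, f(n)=9n^3
Compute log_b(a) = log_3(9) = 2.
f(n) = 9n^3 = Ω(n^(2+ε)) with ε = 1, and the regularity condition holds (a·f(n/b) = (a/b^3)·f(n) with a/b^3 = 3^-1 < 1). Case 3: R(n) = Θ(f(n)) = Θ(n^3).

Case 3: R(n) = Θ(n^3)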